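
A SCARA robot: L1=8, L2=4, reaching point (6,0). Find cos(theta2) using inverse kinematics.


Given: L1 = 8, L2 = 4, target (x, y) = (6, 0)
Using cos(theta2) = (x^2 + y^2 - L1^2 - L2^2) / (2*L1*L2)
x^2 + y^2 = 6^2 + 0 = 36
L1^2 + L2^2 = 64 + 16 = 80
Numerator = 36 - 80 = -44
Denominator = 2*8*4 = 64
cos(theta2) = -44/64 = -11/16

-11/16


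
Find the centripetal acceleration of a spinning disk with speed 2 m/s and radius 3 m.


Given: v = 2 m/s, r = 3 m
Using a_c = v^2 / r
a_c = 2^2 / 3
a_c = 4 / 3
a_c = 4/3 m/s^2

4/3 m/s^2


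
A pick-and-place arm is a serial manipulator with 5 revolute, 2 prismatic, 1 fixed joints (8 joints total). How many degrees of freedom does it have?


Given: serial robot with 5 revolute, 2 prismatic, 1 fixed joints
DOF contribution per joint type: revolute=1, prismatic=1, spherical=3, fixed=0
DOF = 5*1 + 2*1 + 1*0
DOF = 7

7


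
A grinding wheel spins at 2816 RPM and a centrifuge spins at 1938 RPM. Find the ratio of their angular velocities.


Given: RPM_A = 2816, RPM_B = 1938
omega = 2*pi*RPM/60, so omega_A/omega_B = RPM_A / RPM_B
omega_A/omega_B = 2816 / 1938
omega_A/omega_B = 1408/969

1408/969


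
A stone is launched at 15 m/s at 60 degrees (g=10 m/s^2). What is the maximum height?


Given: v0 = 15 m/s, theta = 60 deg, g = 10 m/s^2
sin^2(60) = 3/4
Using H = v0^2 * sin^2(theta) / (2*g)
H = 15^2 * 3/4 / (2*10)
H = 225 * 3/4 / 20
H = 675/4 / 20
H = 135/16 m

135/16 m


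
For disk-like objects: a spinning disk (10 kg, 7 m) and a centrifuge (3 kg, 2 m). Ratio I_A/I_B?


Given: M1=10 kg, R1=7 m, M2=3 kg, R2=2 m
For a disk: I = (1/2)*M*R^2, so I_A/I_B = (M1*R1^2)/(M2*R2^2)
M1*R1^2 = 10*49 = 490
M2*R2^2 = 3*4 = 12
I_A/I_B = 490/12 = 245/6

245/6


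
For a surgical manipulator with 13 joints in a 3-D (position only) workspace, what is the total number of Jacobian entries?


Given: task space dimension = 3, joints = 13
Jacobian is a 3 x 13 matrix
Total entries = rows * columns
Total = 3 * 13
Total = 39

39


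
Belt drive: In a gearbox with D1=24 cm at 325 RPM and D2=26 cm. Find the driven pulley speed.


Given: D1 = 24 cm, w1 = 325 RPM, D2 = 26 cm
Using D1*w1 = D2*w2
w2 = D1*w1 / D2
w2 = 24*325 / 26
w2 = 7800 / 26
w2 = 300 RPM

300 RPM


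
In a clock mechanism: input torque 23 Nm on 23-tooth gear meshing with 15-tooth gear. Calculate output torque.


Given: N1 = 23, N2 = 15, T1 = 23 Nm
Using T2/T1 = N2/N1
T2 = T1 * N2 / N1
T2 = 23 * 15 / 23
T2 = 345 / 23
T2 = 15 Nm

15 Nm


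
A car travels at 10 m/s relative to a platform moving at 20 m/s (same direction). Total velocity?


Given: object velocity = 10 m/s, platform velocity = 20 m/s (same direction)
Using classical velocity addition: v_total = v_object + v_platform
v_total = 10 + 20
v_total = 30 m/s

30 m/s


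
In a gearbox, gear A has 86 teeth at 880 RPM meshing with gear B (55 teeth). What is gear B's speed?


Given: N1 = 86 teeth, w1 = 880 RPM, N2 = 55 teeth
Using N1*w1 = N2*w2
w2 = N1*w1 / N2
w2 = 86*880 / 55
w2 = 75680 / 55
w2 = 1376 RPM

1376 RPM


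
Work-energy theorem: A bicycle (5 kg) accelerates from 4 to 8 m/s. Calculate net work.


Given: m = 5 kg, v0 = 4 m/s, v = 8 m/s
Using W = (1/2)*m*(v^2 - v0^2)
v^2 = 8^2 = 64
v0^2 = 4^2 = 16
v^2 - v0^2 = 64 - 16 = 48
W = (1/2)*5*48 = 120 J

120 J


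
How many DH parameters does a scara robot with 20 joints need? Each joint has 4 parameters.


Given: 20 joints, 4 DH parameters per joint (d, theta, a, alpha)
Total DH parameters = number_of_joints * 4
Total = 20 * 4
Total = 80

80


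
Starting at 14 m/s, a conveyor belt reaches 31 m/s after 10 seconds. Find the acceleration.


Given: initial velocity v0 = 14 m/s, final velocity v = 31 m/s, time t = 10 s
Using a = (v - v0) / t
a = (31 - 14) / 10
a = 17 / 10
a = 17/10 m/s^2

17/10 m/s^2


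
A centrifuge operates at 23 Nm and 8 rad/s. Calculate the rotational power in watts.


Given: tau = 23 Nm, omega = 8 rad/s
Using P = tau * omega
P = 23 * 8
P = 184 W

184 W


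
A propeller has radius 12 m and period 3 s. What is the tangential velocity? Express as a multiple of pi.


Given: radius r = 12 m, period T = 3 s
Using v = 2*pi*r / T
v = 2*pi*12 / 3
v = 24*pi / 3
v = 8*pi m/s

8*pi m/s


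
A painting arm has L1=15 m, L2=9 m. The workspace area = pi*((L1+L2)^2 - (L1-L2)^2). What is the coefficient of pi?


Given: L1 = 15, L2 = 9
(L1+L2)^2 = (24)^2 = 576
(L1-L2)^2 = (6)^2 = 36
Difference = 576 - 36 = 540
This equals 4*L1*L2 = 4*15*9 = 540
Workspace area = 540*pi

540


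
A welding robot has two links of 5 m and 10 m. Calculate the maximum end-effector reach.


Given: L1 = 5 m, L2 = 10 m
For a 2-link planar arm, max reach = L1 + L2 (fully extended)
Max reach = 5 + 10
Max reach = 15 m

15 m


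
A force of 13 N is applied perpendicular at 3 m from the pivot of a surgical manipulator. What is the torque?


Given: F = 13 N, r = 3 m, angle = 90 deg (perpendicular)
Using tau = F * r * sin(90)
sin(90) = 1
tau = 13 * 3 * 1
tau = 39 Nm

39 Nm


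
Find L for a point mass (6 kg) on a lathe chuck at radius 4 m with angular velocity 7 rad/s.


Given: m = 6 kg, r = 4 m, omega = 7 rad/s
For a point mass: I = m*r^2
I = 6*4^2 = 6*16 = 96
L = I*omega = 96*7
L = 672 kg*m^2/s

672 kg*m^2/s


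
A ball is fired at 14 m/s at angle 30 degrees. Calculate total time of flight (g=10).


Given: v0 = 14 m/s, theta = 30 deg, g = 10 m/s^2
sin(30) = 1/2
Using T = 2*v0*sin(theta) / g
T = 2*14*1/2 / 10
T = 14 / 10
T = 7/5 s

7/5 s


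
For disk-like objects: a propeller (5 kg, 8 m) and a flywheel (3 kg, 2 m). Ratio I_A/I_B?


Given: M1=5 kg, R1=8 m, M2=3 kg, R2=2 m
For a disk: I = (1/2)*M*R^2, so I_A/I_B = (M1*R1^2)/(M2*R2^2)
M1*R1^2 = 5*64 = 320
M2*R2^2 = 3*4 = 12
I_A/I_B = 320/12 = 80/3

80/3


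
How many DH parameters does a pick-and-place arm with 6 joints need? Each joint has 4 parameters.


Given: 6 joints, 4 DH parameters per joint (d, theta, a, alpha)
Total DH parameters = number_of_joints * 4
Total = 6 * 4
Total = 24

24


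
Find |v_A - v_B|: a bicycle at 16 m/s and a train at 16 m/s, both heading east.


Given: v_A = 16 m/s east, v_B = 16 m/s east
Both move in the same direction; relative speed = |v_A - v_B|
|16 - 16| = |0|
= 0 m/s

0 m/s


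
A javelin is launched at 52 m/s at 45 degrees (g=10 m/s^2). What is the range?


Given: v0 = 52 m/s, theta = 45 deg, g = 10 m/s^2
sin(2*45) = sin(90) = 1
Using R = v0^2 * sin(2*theta) / g
R = 52^2 * 1 / 10
R = 2704 / 10
R = 1352/5 m

1352/5 m


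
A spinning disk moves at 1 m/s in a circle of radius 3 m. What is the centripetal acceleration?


Given: v = 1 m/s, r = 3 m
Using a_c = v^2 / r
a_c = 1^2 / 3
a_c = 1 / 3
a_c = 1/3 m/s^2

1/3 m/s^2


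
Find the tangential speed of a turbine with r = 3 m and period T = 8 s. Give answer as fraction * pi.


Given: radius r = 3 m, period T = 8 s
Using v = 2*pi*r / T
v = 2*pi*3 / 8
v = 6*pi / 8
v = 3/4*pi m/s

3/4*pi m/s


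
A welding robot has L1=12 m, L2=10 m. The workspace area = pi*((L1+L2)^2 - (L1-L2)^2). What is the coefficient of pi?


Given: L1 = 12, L2 = 10
(L1+L2)^2 = (22)^2 = 484
(L1-L2)^2 = (2)^2 = 4
Difference = 484 - 4 = 480
This equals 4*L1*L2 = 4*12*10 = 480
Workspace area = 480*pi

480


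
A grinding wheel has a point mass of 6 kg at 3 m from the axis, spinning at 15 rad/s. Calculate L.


Given: m = 6 kg, r = 3 m, omega = 15 rad/s
For a point mass: I = m*r^2
I = 6*3^2 = 6*9 = 54
L = I*omega = 54*15
L = 810 kg*m^2/s

810 kg*m^2/s


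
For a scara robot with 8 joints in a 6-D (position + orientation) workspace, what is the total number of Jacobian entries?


Given: task space dimension = 6, joints = 8
Jacobian is a 6 x 8 matrix
Total entries = rows * columns
Total = 6 * 8
Total = 48

48


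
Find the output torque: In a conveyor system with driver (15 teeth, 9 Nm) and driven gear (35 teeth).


Given: N1 = 15, N2 = 35, T1 = 9 Nm
Using T2/T1 = N2/N1
T2 = T1 * N2 / N1
T2 = 9 * 35 / 15
T2 = 315 / 15
T2 = 21 Nm

21 Nm


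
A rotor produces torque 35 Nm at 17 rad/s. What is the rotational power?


Given: tau = 35 Nm, omega = 17 rad/s
Using P = tau * omega
P = 35 * 17
P = 595 W

595 W


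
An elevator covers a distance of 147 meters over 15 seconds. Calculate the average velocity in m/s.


Given: distance d = 147 m, time t = 15 s
Using v = d / t
v = 147 / 15
v = 49/5 m/s

49/5 m/s


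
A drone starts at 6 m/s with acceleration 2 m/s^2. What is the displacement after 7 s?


Given: v0 = 6 m/s, a = 2 m/s^2, t = 7 s
Using s = v0*t + (1/2)*a*t^2
s = 6*7 + (1/2)*2*7^2
s = 42 + (1/2)*98
s = 42 + 49
s = 91

91 m


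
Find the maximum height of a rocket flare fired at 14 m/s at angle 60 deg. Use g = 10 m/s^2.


Given: v0 = 14 m/s, theta = 60 deg, g = 10 m/s^2
sin^2(60) = 3/4
Using H = v0^2 * sin^2(theta) / (2*g)
H = 14^2 * 3/4 / (2*10)
H = 196 * 3/4 / 20
H = 147 / 20
H = 147/20 m

147/20 m


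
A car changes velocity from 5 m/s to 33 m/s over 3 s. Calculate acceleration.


Given: initial velocity v0 = 5 m/s, final velocity v = 33 m/s, time t = 3 s
Using a = (v - v0) / t
a = (33 - 5) / 3
a = 28 / 3
a = 28/3 m/s^2

28/3 m/s^2


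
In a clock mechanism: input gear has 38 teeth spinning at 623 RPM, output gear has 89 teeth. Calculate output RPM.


Given: N1 = 38 teeth, w1 = 623 RPM, N2 = 89 teeth
Using N1*w1 = N2*w2
w2 = N1*w1 / N2
w2 = 38*623 / 89
w2 = 23674 / 89
w2 = 266 RPM

266 RPM


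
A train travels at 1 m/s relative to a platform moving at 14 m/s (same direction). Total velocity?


Given: object velocity = 1 m/s, platform velocity = 14 m/s (same direction)
Using classical velocity addition: v_total = v_object + v_platform
v_total = 1 + 14
v_total = 15 m/s

15 m/s


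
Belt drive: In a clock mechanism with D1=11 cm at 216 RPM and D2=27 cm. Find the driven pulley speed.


Given: D1 = 11 cm, w1 = 216 RPM, D2 = 27 cm
Using D1*w1 = D2*w2
w2 = D1*w1 / D2
w2 = 11*216 / 27
w2 = 2376 / 27
w2 = 88 RPM

88 RPM


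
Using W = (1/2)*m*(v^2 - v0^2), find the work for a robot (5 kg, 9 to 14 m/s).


Given: m = 5 kg, v0 = 9 m/s, v = 14 m/s
Using W = (1/2)*m*(v^2 - v0^2)
v^2 = 14^2 = 196
v0^2 = 9^2 = 81
v^2 - v0^2 = 196 - 81 = 115
W = (1/2)*5*115 = 575/2 J

575/2 J


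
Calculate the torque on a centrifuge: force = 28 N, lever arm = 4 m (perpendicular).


Given: F = 28 N, r = 4 m, angle = 90 deg (perpendicular)
Using tau = F * r * sin(90)
sin(90) = 1
tau = 28 * 4 * 1
tau = 112 Nm

112 Nm


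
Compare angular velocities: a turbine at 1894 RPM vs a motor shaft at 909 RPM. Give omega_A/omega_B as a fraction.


Given: RPM_A = 1894, RPM_B = 909
omega = 2*pi*RPM/60, so omega_A/omega_B = RPM_A / RPM_B
omega_A/omega_B = 1894 / 909
omega_A/omega_B = 1894/909

1894/909


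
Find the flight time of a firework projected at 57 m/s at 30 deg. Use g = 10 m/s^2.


Given: v0 = 57 m/s, theta = 30 deg, g = 10 m/s^2
sin(30) = 1/2
Using T = 2*v0*sin(theta) / g
T = 2*57*1/2 / 10
T = 57 / 10
T = 57/10 s

57/10 s


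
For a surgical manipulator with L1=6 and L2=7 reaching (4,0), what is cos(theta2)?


Given: L1 = 6, L2 = 7, target (x, y) = (4, 0)
Using cos(theta2) = (x^2 + y^2 - L1^2 - L2^2) / (2*L1*L2)
x^2 + y^2 = 4^2 + 0 = 16
L1^2 + L2^2 = 36 + 49 = 85
Numerator = 16 - 85 = -69
Denominator = 2*6*7 = 84
cos(theta2) = -69/84 = -23/28

-23/28


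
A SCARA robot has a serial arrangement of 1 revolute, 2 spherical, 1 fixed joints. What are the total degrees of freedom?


Given: serial robot with 1 revolute, 2 spherical, 1 fixed joints
DOF contribution per joint type: revolute=1, prismatic=1, spherical=3, fixed=0
DOF = 1*1 + 2*3 + 1*0
DOF = 7

7


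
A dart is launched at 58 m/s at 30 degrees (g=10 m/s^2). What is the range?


Given: v0 = 58 m/s, theta = 30 deg, g = 10 m/s^2
sin(2*30) = sin(60) = sqrt(3)/2
Using R = v0^2 * sin(2*theta) / g
R = 58^2 * (sqrt(3)/2) / 10
R = 3364 * sqrt(3) / 20
R = 841/5*sqrt(3) m

841/5*sqrt(3) m


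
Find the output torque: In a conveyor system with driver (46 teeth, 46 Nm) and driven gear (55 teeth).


Given: N1 = 46, N2 = 55, T1 = 46 Nm
Using T2/T1 = N2/N1
T2 = T1 * N2 / N1
T2 = 46 * 55 / 46
T2 = 2530 / 46
T2 = 55 Nm

55 Nm


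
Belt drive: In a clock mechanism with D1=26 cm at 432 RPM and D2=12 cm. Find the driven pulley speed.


Given: D1 = 26 cm, w1 = 432 RPM, D2 = 12 cm
Using D1*w1 = D2*w2
w2 = D1*w1 / D2
w2 = 26*432 / 12
w2 = 11232 / 12
w2 = 936 RPM

936 RPM


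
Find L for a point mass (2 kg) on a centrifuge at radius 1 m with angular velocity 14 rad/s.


Given: m = 2 kg, r = 1 m, omega = 14 rad/s
For a point mass: I = m*r^2
I = 2*1^2 = 2*1 = 2
L = I*omega = 2*14
L = 28 kg*m^2/s

28 kg*m^2/s


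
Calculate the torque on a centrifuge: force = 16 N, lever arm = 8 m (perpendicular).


Given: F = 16 N, r = 8 m, angle = 90 deg (perpendicular)
Using tau = F * r * sin(90)
sin(90) = 1
tau = 16 * 8 * 1
tau = 128 Nm

128 Nm


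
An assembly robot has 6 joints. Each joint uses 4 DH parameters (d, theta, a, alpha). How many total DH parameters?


Given: 6 joints, 4 DH parameters per joint (d, theta, a, alpha)
Total DH parameters = number_of_joints * 4
Total = 6 * 4
Total = 24

24


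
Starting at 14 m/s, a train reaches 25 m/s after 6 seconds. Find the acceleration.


Given: initial velocity v0 = 14 m/s, final velocity v = 25 m/s, time t = 6 s
Using a = (v - v0) / t
a = (25 - 14) / 6
a = 11 / 6
a = 11/6 m/s^2

11/6 m/s^2


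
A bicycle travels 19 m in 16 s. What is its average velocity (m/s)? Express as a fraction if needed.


Given: distance d = 19 m, time t = 16 s
Using v = d / t
v = 19 / 16
v = 19/16 m/s

19/16 m/s


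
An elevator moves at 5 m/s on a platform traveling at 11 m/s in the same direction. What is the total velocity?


Given: object velocity = 5 m/s, platform velocity = 11 m/s (same direction)
Using classical velocity addition: v_total = v_object + v_platform
v_total = 5 + 11
v_total = 16 m/s

16 m/s


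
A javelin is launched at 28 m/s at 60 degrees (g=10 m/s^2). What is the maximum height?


Given: v0 = 28 m/s, theta = 60 deg, g = 10 m/s^2
sin^2(60) = 3/4
Using H = v0^2 * sin^2(theta) / (2*g)
H = 28^2 * 3/4 / (2*10)
H = 784 * 3/4 / 20
H = 588 / 20
H = 147/5 m

147/5 m


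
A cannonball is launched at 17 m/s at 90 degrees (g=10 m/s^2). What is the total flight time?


Given: v0 = 17 m/s, theta = 90 deg, g = 10 m/s^2
sin(90) = 1
Using T = 2*v0*sin(theta) / g
T = 2*17*1 / 10
T = 34 / 10
T = 17/5 s

17/5 s


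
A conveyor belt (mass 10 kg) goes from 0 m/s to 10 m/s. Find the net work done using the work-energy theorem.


Given: m = 10 kg, v0 = 0 m/s, v = 10 m/s
Using W = (1/2)*m*(v^2 - v0^2)
v^2 = 10^2 = 100
v0^2 = 0^2 = 0
v^2 - v0^2 = 100 - 0 = 100
W = (1/2)*10*100 = 500 J

500 J


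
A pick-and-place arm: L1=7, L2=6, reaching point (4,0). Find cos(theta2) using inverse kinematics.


Given: L1 = 7, L2 = 6, target (x, y) = (4, 0)
Using cos(theta2) = (x^2 + y^2 - L1^2 - L2^2) / (2*L1*L2)
x^2 + y^2 = 4^2 + 0 = 16
L1^2 + L2^2 = 49 + 36 = 85
Numerator = 16 - 85 = -69
Denominator = 2*7*6 = 84
cos(theta2) = -69/84 = -23/28

-23/28


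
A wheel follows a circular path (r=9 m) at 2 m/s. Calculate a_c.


Given: v = 2 m/s, r = 9 m
Using a_c = v^2 / r
a_c = 2^2 / 9
a_c = 4 / 9
a_c = 4/9 m/s^2

4/9 m/s^2


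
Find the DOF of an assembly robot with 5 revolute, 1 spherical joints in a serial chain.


Given: serial robot with 5 revolute, 1 spherical joints
DOF contribution per joint type: revolute=1, prismatic=1, spherical=3, fixed=0
DOF = 5*1 + 1*3
DOF = 8

8


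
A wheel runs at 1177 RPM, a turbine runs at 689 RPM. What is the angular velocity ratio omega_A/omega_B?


Given: RPM_A = 1177, RPM_B = 689
omega = 2*pi*RPM/60, so omega_A/omega_B = RPM_A / RPM_B
omega_A/omega_B = 1177 / 689
omega_A/omega_B = 1177/689

1177/689


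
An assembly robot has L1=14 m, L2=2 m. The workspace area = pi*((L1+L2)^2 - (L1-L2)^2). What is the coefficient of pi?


Given: L1 = 14, L2 = 2
(L1+L2)^2 = (16)^2 = 256
(L1-L2)^2 = (12)^2 = 144
Difference = 256 - 144 = 112
This equals 4*L1*L2 = 4*14*2 = 112
Workspace area = 112*pi

112


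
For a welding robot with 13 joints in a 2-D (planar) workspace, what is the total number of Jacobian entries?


Given: task space dimension = 2, joints = 13
Jacobian is a 2 x 13 matrix
Total entries = rows * columns
Total = 2 * 13
Total = 26

26


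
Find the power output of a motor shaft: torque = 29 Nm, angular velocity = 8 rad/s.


Given: tau = 29 Nm, omega = 8 rad/s
Using P = tau * omega
P = 29 * 8
P = 232 W

232 W


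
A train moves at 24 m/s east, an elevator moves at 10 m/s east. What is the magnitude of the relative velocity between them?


Given: v_A = 24 m/s east, v_B = 10 m/s east
Both move in the same direction; relative speed = |v_A - v_B|
|24 - 10| = |14|
= 14 m/s

14 m/s


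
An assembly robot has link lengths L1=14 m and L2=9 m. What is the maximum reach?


Given: L1 = 14 m, L2 = 9 m
For a 2-link planar arm, max reach = L1 + L2 (fully extended)
Max reach = 14 + 9
Max reach = 23 m

23 m


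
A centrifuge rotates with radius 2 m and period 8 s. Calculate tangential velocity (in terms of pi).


Given: radius r = 2 m, period T = 8 s
Using v = 2*pi*r / T
v = 2*pi*2 / 8
v = 4*pi / 8
v = 1/2*pi m/s

1/2*pi m/s


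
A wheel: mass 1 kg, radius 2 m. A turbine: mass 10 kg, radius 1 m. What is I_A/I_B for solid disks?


Given: M1=1 kg, R1=2 m, M2=10 kg, R2=1 m
For a disk: I = (1/2)*M*R^2, so I_A/I_B = (M1*R1^2)/(M2*R2^2)
M1*R1^2 = 1*4 = 4
M2*R2^2 = 10*1 = 10
I_A/I_B = 4/10 = 2/5

2/5


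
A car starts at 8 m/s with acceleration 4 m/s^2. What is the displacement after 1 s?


Given: v0 = 8 m/s, a = 4 m/s^2, t = 1 s
Using s = v0*t + (1/2)*a*t^2
s = 8*1 + (1/2)*4*1^2
s = 8 + (1/2)*4
s = 8 + 2
s = 10

10 m


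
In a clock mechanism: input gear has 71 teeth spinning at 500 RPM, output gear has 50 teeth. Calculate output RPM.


Given: N1 = 71 teeth, w1 = 500 RPM, N2 = 50 teeth
Using N1*w1 = N2*w2
w2 = N1*w1 / N2
w2 = 71*500 / 50
w2 = 35500 / 50
w2 = 710 RPM

710 RPM


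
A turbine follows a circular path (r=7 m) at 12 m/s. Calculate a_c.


Given: v = 12 m/s, r = 7 m
Using a_c = v^2 / r
a_c = 12^2 / 7
a_c = 144 / 7
a_c = 144/7 m/s^2

144/7 m/s^2


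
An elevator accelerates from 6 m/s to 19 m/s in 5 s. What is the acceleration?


Given: initial velocity v0 = 6 m/s, final velocity v = 19 m/s, time t = 5 s
Using a = (v - v0) / t
a = (19 - 6) / 5
a = 13 / 5
a = 13/5 m/s^2

13/5 m/s^2


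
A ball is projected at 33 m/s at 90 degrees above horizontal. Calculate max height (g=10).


Given: v0 = 33 m/s, theta = 90 deg, g = 10 m/s^2
sin^2(90) = 1
Using H = v0^2 * sin^2(theta) / (2*g)
H = 33^2 * 1 / (2*10)
H = 1089 * 1 / 20
H = 1089 / 20
H = 1089/20 m

1089/20 m


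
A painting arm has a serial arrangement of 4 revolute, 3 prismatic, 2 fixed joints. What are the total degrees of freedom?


Given: serial robot with 4 revolute, 3 prismatic, 2 fixed joints
DOF contribution per joint type: revolute=1, prismatic=1, spherical=3, fixed=0
DOF = 4*1 + 3*1 + 2*0
DOF = 7

7


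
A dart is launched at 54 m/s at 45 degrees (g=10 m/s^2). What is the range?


Given: v0 = 54 m/s, theta = 45 deg, g = 10 m/s^2
sin(2*45) = sin(90) = 1
Using R = v0^2 * sin(2*theta) / g
R = 54^2 * 1 / 10
R = 2916 / 10
R = 1458/5 m

1458/5 m


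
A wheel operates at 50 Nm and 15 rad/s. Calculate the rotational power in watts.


Given: tau = 50 Nm, omega = 15 rad/s
Using P = tau * omega
P = 50 * 15
P = 750 W

750 W


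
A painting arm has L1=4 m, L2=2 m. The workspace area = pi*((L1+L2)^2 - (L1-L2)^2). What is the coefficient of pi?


Given: L1 = 4, L2 = 2
(L1+L2)^2 = (6)^2 = 36
(L1-L2)^2 = (2)^2 = 4
Difference = 36 - 4 = 32
This equals 4*L1*L2 = 4*4*2 = 32
Workspace area = 32*pi

32


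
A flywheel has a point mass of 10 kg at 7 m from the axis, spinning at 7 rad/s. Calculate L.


Given: m = 10 kg, r = 7 m, omega = 7 rad/s
For a point mass: I = m*r^2
I = 10*7^2 = 10*49 = 490
L = I*omega = 490*7
L = 3430 kg*m^2/s

3430 kg*m^2/s


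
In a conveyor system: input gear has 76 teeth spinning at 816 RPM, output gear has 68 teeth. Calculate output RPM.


Given: N1 = 76 teeth, w1 = 816 RPM, N2 = 68 teeth
Using N1*w1 = N2*w2
w2 = N1*w1 / N2
w2 = 76*816 / 68
w2 = 62016 / 68
w2 = 912 RPM

912 RPM


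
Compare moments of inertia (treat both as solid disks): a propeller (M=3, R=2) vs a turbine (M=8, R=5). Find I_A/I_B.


Given: M1=3 kg, R1=2 m, M2=8 kg, R2=5 m
For a disk: I = (1/2)*M*R^2, so I_A/I_B = (M1*R1^2)/(M2*R2^2)
M1*R1^2 = 3*4 = 12
M2*R2^2 = 8*25 = 200
I_A/I_B = 12/200 = 3/50

3/50


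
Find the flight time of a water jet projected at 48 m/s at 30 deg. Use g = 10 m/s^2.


Given: v0 = 48 m/s, theta = 30 deg, g = 10 m/s^2
sin(30) = 1/2
Using T = 2*v0*sin(theta) / g
T = 2*48*1/2 / 10
T = 48 / 10
T = 24/5 s

24/5 s


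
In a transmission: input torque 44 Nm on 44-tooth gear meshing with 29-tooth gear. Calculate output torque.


Given: N1 = 44, N2 = 29, T1 = 44 Nm
Using T2/T1 = N2/N1
T2 = T1 * N2 / N1
T2 = 44 * 29 / 44
T2 = 1276 / 44
T2 = 29 Nm

29 Nm


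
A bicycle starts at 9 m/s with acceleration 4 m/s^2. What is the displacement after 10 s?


Given: v0 = 9 m/s, a = 4 m/s^2, t = 10 s
Using s = v0*t + (1/2)*a*t^2
s = 9*10 + (1/2)*4*10^2
s = 90 + (1/2)*400
s = 90 + 200
s = 290

290 m


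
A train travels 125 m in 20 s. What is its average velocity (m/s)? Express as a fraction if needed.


Given: distance d = 125 m, time t = 20 s
Using v = d / t
v = 125 / 20
v = 25/4 m/s

25/4 m/s


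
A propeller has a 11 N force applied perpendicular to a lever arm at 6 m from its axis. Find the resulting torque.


Given: F = 11 N, r = 6 m, angle = 90 deg (perpendicular)
Using tau = F * r * sin(90)
sin(90) = 1
tau = 11 * 6 * 1
tau = 66 Nm

66 Nm


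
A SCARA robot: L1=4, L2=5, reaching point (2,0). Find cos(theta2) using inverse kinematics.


Given: L1 = 4, L2 = 5, target (x, y) = (2, 0)
Using cos(theta2) = (x^2 + y^2 - L1^2 - L2^2) / (2*L1*L2)
x^2 + y^2 = 2^2 + 0 = 4
L1^2 + L2^2 = 16 + 25 = 41
Numerator = 4 - 41 = -37
Denominator = 2*4*5 = 40
cos(theta2) = -37/40 = -37/40

-37/40


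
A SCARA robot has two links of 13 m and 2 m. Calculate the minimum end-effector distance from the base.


Given: L1 = 13 m, L2 = 2 m
For a 2-link planar arm, min reach = |L1 - L2| (second link folded back)
Min reach = |13 - 2|
Min reach = 11 m

11 m


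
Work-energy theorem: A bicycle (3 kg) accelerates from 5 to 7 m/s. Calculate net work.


Given: m = 3 kg, v0 = 5 m/s, v = 7 m/s
Using W = (1/2)*m*(v^2 - v0^2)
v^2 = 7^2 = 49
v0^2 = 5^2 = 25
v^2 - v0^2 = 49 - 25 = 24
W = (1/2)*3*24 = 36 J

36 J


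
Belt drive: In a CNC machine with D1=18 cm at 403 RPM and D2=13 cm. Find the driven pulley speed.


Given: D1 = 18 cm, w1 = 403 RPM, D2 = 13 cm
Using D1*w1 = D2*w2
w2 = D1*w1 / D2
w2 = 18*403 / 13
w2 = 7254 / 13
w2 = 558 RPM

558 RPM


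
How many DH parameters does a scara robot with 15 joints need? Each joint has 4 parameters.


Given: 15 joints, 4 DH parameters per joint (d, theta, a, alpha)
Total DH parameters = number_of_joints * 4
Total = 15 * 4
Total = 60

60


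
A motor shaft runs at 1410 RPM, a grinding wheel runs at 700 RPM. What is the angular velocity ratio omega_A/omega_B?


Given: RPM_A = 1410, RPM_B = 700
omega = 2*pi*RPM/60, so omega_A/omega_B = RPM_A / RPM_B
omega_A/omega_B = 1410 / 700
omega_A/omega_B = 141/70

141/70


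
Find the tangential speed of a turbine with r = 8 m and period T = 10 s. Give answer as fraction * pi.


Given: radius r = 8 m, period T = 10 s
Using v = 2*pi*r / T
v = 2*pi*8 / 10
v = 16*pi / 10
v = 8/5*pi m/s

8/5*pi m/s


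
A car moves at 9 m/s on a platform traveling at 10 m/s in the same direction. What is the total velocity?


Given: object velocity = 9 m/s, platform velocity = 10 m/s (same direction)
Using classical velocity addition: v_total = v_object + v_platform
v_total = 9 + 10
v_total = 19 m/s

19 m/s


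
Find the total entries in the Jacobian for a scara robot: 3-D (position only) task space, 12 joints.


Given: task space dimension = 3, joints = 12
Jacobian is a 3 x 12 matrix
Total entries = rows * columns
Total = 3 * 12
Total = 36

36


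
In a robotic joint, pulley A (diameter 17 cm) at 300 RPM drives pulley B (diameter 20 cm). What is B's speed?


Given: D1 = 17 cm, w1 = 300 RPM, D2 = 20 cm
Using D1*w1 = D2*w2
w2 = D1*w1 / D2
w2 = 17*300 / 20
w2 = 5100 / 20
w2 = 255 RPM

255 RPM


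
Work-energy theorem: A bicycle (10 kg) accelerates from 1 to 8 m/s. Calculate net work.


Given: m = 10 kg, v0 = 1 m/s, v = 8 m/s
Using W = (1/2)*m*(v^2 - v0^2)
v^2 = 8^2 = 64
v0^2 = 1^2 = 1
v^2 - v0^2 = 64 - 1 = 63
W = (1/2)*10*63 = 315 J

315 J


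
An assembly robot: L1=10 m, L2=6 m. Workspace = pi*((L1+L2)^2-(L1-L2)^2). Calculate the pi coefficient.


Given: L1 = 10, L2 = 6
(L1+L2)^2 = (16)^2 = 256
(L1-L2)^2 = (4)^2 = 16
Difference = 256 - 16 = 240
This equals 4*L1*L2 = 4*10*6 = 240
Workspace area = 240*pi

240


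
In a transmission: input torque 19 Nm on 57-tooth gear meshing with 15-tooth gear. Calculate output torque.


Given: N1 = 57, N2 = 15, T1 = 19 Nm
Using T2/T1 = N2/N1
T2 = T1 * N2 / N1
T2 = 19 * 15 / 57
T2 = 285 / 57
T2 = 5 Nm

5 Nm


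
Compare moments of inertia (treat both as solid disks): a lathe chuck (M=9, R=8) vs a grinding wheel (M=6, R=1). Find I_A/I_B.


Given: M1=9 kg, R1=8 m, M2=6 kg, R2=1 m
For a disk: I = (1/2)*M*R^2, so I_A/I_B = (M1*R1^2)/(M2*R2^2)
M1*R1^2 = 9*64 = 576
M2*R2^2 = 6*1 = 6
I_A/I_B = 576/6 = 96

96


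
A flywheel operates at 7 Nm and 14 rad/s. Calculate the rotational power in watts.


Given: tau = 7 Nm, omega = 14 rad/s
Using P = tau * omega
P = 7 * 14
P = 98 W

98 W


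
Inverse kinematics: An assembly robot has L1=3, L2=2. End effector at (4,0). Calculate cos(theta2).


Given: L1 = 3, L2 = 2, target (x, y) = (4, 0)
Using cos(theta2) = (x^2 + y^2 - L1^2 - L2^2) / (2*L1*L2)
x^2 + y^2 = 4^2 + 0 = 16
L1^2 + L2^2 = 9 + 4 = 13
Numerator = 16 - 13 = 3
Denominator = 2*3*2 = 12
cos(theta2) = 3/12 = 1/4

1/4


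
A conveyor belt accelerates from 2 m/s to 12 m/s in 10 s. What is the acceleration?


Given: initial velocity v0 = 2 m/s, final velocity v = 12 m/s, time t = 10 s
Using a = (v - v0) / t
a = (12 - 2) / 10
a = 10 / 10
a = 1 m/s^2

1 m/s^2


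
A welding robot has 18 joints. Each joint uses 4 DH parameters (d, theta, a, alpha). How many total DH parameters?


Given: 18 joints, 4 DH parameters per joint (d, theta, a, alpha)
Total DH parameters = number_of_joints * 4
Total = 18 * 4
Total = 72

72


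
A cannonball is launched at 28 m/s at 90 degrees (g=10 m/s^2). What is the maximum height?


Given: v0 = 28 m/s, theta = 90 deg, g = 10 m/s^2
sin^2(90) = 1
Using H = v0^2 * sin^2(theta) / (2*g)
H = 28^2 * 1 / (2*10)
H = 784 * 1 / 20
H = 784 / 20
H = 196/5 m

196/5 m


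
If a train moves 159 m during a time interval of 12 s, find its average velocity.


Given: distance d = 159 m, time t = 12 s
Using v = d / t
v = 159 / 12
v = 53/4 m/s

53/4 m/s


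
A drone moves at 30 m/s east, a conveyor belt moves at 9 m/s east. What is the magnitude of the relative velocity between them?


Given: v_A = 30 m/s east, v_B = 9 m/s east
Both move in the same direction; relative speed = |v_A - v_B|
|30 - 9| = |21|
= 21 m/s

21 m/s


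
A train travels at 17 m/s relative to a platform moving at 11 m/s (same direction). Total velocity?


Given: object velocity = 17 m/s, platform velocity = 11 m/s (same direction)
Using classical velocity addition: v_total = v_object + v_platform
v_total = 17 + 11
v_total = 28 m/s

28 m/s


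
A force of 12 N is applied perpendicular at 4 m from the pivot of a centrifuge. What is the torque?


Given: F = 12 N, r = 4 m, angle = 90 deg (perpendicular)
Using tau = F * r * sin(90)
sin(90) = 1
tau = 12 * 4 * 1
tau = 48 Nm

48 Nm


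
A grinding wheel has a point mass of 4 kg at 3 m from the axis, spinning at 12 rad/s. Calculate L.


Given: m = 4 kg, r = 3 m, omega = 12 rad/s
For a point mass: I = m*r^2
I = 4*3^2 = 4*9 = 36
L = I*omega = 36*12
L = 432 kg*m^2/s

432 kg*m^2/s


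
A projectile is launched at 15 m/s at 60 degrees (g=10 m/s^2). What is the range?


Given: v0 = 15 m/s, theta = 60 deg, g = 10 m/s^2
sin(2*60) = sin(120) = sqrt(3)/2
Using R = v0^2 * sin(2*theta) / g
R = 15^2 * (sqrt(3)/2) / 10
R = 225 * sqrt(3) / 20
R = 45/4*sqrt(3) m

45/4*sqrt(3) m


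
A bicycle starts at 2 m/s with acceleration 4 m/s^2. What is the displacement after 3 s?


Given: v0 = 2 m/s, a = 4 m/s^2, t = 3 s
Using s = v0*t + (1/2)*a*t^2
s = 2*3 + (1/2)*4*3^2
s = 6 + (1/2)*36
s = 6 + 18
s = 24

24 m


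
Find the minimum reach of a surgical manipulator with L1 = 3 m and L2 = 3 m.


Given: L1 = 3 m, L2 = 3 m
For a 2-link planar arm, min reach = |L1 - L2| (second link folded back)
Min reach = |3 - 3|
Min reach = 0 m

0 m


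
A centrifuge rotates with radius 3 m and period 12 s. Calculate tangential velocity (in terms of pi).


Given: radius r = 3 m, period T = 12 s
Using v = 2*pi*r / T
v = 2*pi*3 / 12
v = 6*pi / 12
v = 1/2*pi m/s

1/2*pi m/s


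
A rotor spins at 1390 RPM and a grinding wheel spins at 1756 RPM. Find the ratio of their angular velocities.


Given: RPM_A = 1390, RPM_B = 1756
omega = 2*pi*RPM/60, so omega_A/omega_B = RPM_A / RPM_B
omega_A/omega_B = 1390 / 1756
omega_A/omega_B = 695/878

695/878


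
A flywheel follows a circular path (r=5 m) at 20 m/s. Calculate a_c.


Given: v = 20 m/s, r = 5 m
Using a_c = v^2 / r
a_c = 20^2 / 5
a_c = 400 / 5
a_c = 80 m/s^2

80 m/s^2


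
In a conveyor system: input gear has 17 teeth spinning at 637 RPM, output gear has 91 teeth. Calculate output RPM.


Given: N1 = 17 teeth, w1 = 637 RPM, N2 = 91 teeth
Using N1*w1 = N2*w2
w2 = N1*w1 / N2
w2 = 17*637 / 91
w2 = 10829 / 91
w2 = 119 RPM

119 RPM


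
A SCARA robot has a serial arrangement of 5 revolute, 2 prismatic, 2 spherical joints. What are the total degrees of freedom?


Given: serial robot with 5 revolute, 2 prismatic, 2 spherical joints
DOF contribution per joint type: revolute=1, prismatic=1, spherical=3, fixed=0
DOF = 5*1 + 2*1 + 2*3
DOF = 13

13


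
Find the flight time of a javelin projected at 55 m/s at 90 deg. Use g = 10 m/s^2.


Given: v0 = 55 m/s, theta = 90 deg, g = 10 m/s^2
sin(90) = 1
Using T = 2*v0*sin(theta) / g
T = 2*55*1 / 10
T = 110 / 10
T = 11 s

11 s


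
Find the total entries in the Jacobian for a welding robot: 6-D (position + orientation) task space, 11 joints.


Given: task space dimension = 6, joints = 11
Jacobian is a 6 x 11 matrix
Total entries = rows * columns
Total = 6 * 11
Total = 66

66


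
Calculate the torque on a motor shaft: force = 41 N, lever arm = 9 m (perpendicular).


Given: F = 41 N, r = 9 m, angle = 90 deg (perpendicular)
Using tau = F * r * sin(90)
sin(90) = 1
tau = 41 * 9 * 1
tau = 369 Nm

369 Nm


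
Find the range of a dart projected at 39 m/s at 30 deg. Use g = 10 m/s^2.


Given: v0 = 39 m/s, theta = 30 deg, g = 10 m/s^2
sin(2*30) = sin(60) = sqrt(3)/2
Using R = v0^2 * sin(2*theta) / g
R = 39^2 * (sqrt(3)/2) / 10
R = 1521 * sqrt(3) / 20
R = 1521/20*sqrt(3) m

1521/20*sqrt(3) m


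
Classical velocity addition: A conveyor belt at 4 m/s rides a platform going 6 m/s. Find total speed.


Given: object velocity = 4 m/s, platform velocity = 6 m/s (same direction)
Using classical velocity addition: v_total = v_object + v_platform
v_total = 4 + 6
v_total = 10 m/s

10 m/s


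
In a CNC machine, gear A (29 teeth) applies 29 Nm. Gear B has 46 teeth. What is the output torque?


Given: N1 = 29, N2 = 46, T1 = 29 Nm
Using T2/T1 = N2/N1
T2 = T1 * N2 / N1
T2 = 29 * 46 / 29
T2 = 1334 / 29
T2 = 46 Nm

46 Nm


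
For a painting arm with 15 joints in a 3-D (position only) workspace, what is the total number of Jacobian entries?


Given: task space dimension = 3, joints = 15
Jacobian is a 3 x 15 matrix
Total entries = rows * columns
Total = 3 * 15
Total = 45

45


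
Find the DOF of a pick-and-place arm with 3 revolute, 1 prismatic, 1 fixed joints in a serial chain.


Given: serial robot with 3 revolute, 1 prismatic, 1 fixed joints
DOF contribution per joint type: revolute=1, prismatic=1, spherical=3, fixed=0
DOF = 3*1 + 1*1 + 1*0
DOF = 4

4


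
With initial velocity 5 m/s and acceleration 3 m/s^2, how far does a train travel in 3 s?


Given: v0 = 5 m/s, a = 3 m/s^2, t = 3 s
Using s = v0*t + (1/2)*a*t^2
s = 5*3 + (1/2)*3*3^2
s = 15 + (1/2)*27
s = 15 + 27/2
s = 57/2

57/2 m


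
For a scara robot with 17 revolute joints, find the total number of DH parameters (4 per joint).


Given: 17 joints, 4 DH parameters per joint (d, theta, a, alpha)
Total DH parameters = number_of_joints * 4
Total = 17 * 4
Total = 68

68


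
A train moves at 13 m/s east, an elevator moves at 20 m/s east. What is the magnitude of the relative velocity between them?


Given: v_A = 13 m/s east, v_B = 20 m/s east
Both move in the same direction; relative speed = |v_A - v_B|
|13 - 20| = |-7|
= 7 m/s

7 m/s


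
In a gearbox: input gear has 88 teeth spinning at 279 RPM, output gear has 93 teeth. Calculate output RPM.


Given: N1 = 88 teeth, w1 = 279 RPM, N2 = 93 teeth
Using N1*w1 = N2*w2
w2 = N1*w1 / N2
w2 = 88*279 / 93
w2 = 24552 / 93
w2 = 264 RPM

264 RPM


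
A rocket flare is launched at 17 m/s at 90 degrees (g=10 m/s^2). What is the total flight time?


Given: v0 = 17 m/s, theta = 90 deg, g = 10 m/s^2
sin(90) = 1
Using T = 2*v0*sin(theta) / g
T = 2*17*1 / 10
T = 34 / 10
T = 17/5 s

17/5 s


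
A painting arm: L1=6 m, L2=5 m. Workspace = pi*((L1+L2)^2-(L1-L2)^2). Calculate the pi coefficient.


Given: L1 = 6, L2 = 5
(L1+L2)^2 = (11)^2 = 121
(L1-L2)^2 = (1)^2 = 1
Difference = 121 - 1 = 120
This equals 4*L1*L2 = 4*6*5 = 120
Workspace area = 120*pi

120


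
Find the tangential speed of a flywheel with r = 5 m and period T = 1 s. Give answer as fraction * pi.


Given: radius r = 5 m, period T = 1 s
Using v = 2*pi*r / T
v = 2*pi*5 / 1
v = 10*pi / 1
v = 10*pi m/s

10*pi m/s


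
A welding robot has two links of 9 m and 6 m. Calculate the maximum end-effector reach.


Given: L1 = 9 m, L2 = 6 m
For a 2-link planar arm, max reach = L1 + L2 (fully extended)
Max reach = 9 + 6
Max reach = 15 m

15 m


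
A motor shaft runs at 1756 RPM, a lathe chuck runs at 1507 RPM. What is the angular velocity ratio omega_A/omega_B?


Given: RPM_A = 1756, RPM_B = 1507
omega = 2*pi*RPM/60, so omega_A/omega_B = RPM_A / RPM_B
omega_A/omega_B = 1756 / 1507
omega_A/omega_B = 1756/1507

1756/1507


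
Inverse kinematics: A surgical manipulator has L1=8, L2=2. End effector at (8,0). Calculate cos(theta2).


Given: L1 = 8, L2 = 2, target (x, y) = (8, 0)
Using cos(theta2) = (x^2 + y^2 - L1^2 - L2^2) / (2*L1*L2)
x^2 + y^2 = 8^2 + 0 = 64
L1^2 + L2^2 = 64 + 4 = 68
Numerator = 64 - 68 = -4
Denominator = 2*8*2 = 32
cos(theta2) = -4/32 = -1/8

-1/8


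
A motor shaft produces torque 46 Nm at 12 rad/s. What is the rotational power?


Given: tau = 46 Nm, omega = 12 rad/s
Using P = tau * omega
P = 46 * 12
P = 552 W

552 W


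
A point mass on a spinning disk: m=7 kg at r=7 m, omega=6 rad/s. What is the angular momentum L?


Given: m = 7 kg, r = 7 m, omega = 6 rad/s
For a point mass: I = m*r^2
I = 7*7^2 = 7*49 = 343
L = I*omega = 343*6
L = 2058 kg*m^2/s

2058 kg*m^2/s


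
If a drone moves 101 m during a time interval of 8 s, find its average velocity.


Given: distance d = 101 m, time t = 8 s
Using v = d / t
v = 101 / 8
v = 101/8 m/s

101/8 m/s


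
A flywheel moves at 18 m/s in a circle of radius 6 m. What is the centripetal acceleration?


Given: v = 18 m/s, r = 6 m
Using a_c = v^2 / r
a_c = 18^2 / 6
a_c = 324 / 6
a_c = 54 m/s^2

54 m/s^2


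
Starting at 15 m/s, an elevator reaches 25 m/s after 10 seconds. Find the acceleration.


Given: initial velocity v0 = 15 m/s, final velocity v = 25 m/s, time t = 10 s
Using a = (v - v0) / t
a = (25 - 15) / 10
a = 10 / 10
a = 1 m/s^2

1 m/s^2


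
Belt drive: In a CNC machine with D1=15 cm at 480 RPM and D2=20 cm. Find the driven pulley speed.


Given: D1 = 15 cm, w1 = 480 RPM, D2 = 20 cm
Using D1*w1 = D2*w2
w2 = D1*w1 / D2
w2 = 15*480 / 20
w2 = 7200 / 20
w2 = 360 RPM

360 RPM


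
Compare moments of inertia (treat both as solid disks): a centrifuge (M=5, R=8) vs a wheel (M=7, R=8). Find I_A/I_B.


Given: M1=5 kg, R1=8 m, M2=7 kg, R2=8 m
For a disk: I = (1/2)*M*R^2, so I_A/I_B = (M1*R1^2)/(M2*R2^2)
M1*R1^2 = 5*64 = 320
M2*R2^2 = 7*64 = 448
I_A/I_B = 320/448 = 5/7

5/7


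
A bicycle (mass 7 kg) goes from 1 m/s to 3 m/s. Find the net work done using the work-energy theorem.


Given: m = 7 kg, v0 = 1 m/s, v = 3 m/s
Using W = (1/2)*m*(v^2 - v0^2)
v^2 = 3^2 = 9
v0^2 = 1^2 = 1
v^2 - v0^2 = 9 - 1 = 8
W = (1/2)*7*8 = 28 J

28 J


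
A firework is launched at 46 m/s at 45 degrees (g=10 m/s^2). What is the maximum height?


Given: v0 = 46 m/s, theta = 45 deg, g = 10 m/s^2
sin^2(45) = 1/2
Using H = v0^2 * sin^2(theta) / (2*g)
H = 46^2 * 1/2 / (2*10)
H = 2116 * 1/2 / 20
H = 1058 / 20
H = 529/10 m

529/10 m


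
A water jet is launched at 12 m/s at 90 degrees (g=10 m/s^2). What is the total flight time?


Given: v0 = 12 m/s, theta = 90 deg, g = 10 m/s^2
sin(90) = 1
Using T = 2*v0*sin(theta) / g
T = 2*12*1 / 10
T = 24 / 10
T = 12/5 s

12/5 s


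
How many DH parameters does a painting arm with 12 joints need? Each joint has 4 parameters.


Given: 12 joints, 4 DH parameters per joint (d, theta, a, alpha)
Total DH parameters = number_of_joints * 4
Total = 12 * 4
Total = 48

48


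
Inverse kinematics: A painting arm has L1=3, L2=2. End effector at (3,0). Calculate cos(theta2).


Given: L1 = 3, L2 = 2, target (x, y) = (3, 0)
Using cos(theta2) = (x^2 + y^2 - L1^2 - L2^2) / (2*L1*L2)
x^2 + y^2 = 3^2 + 0 = 9
L1^2 + L2^2 = 9 + 4 = 13
Numerator = 9 - 13 = -4
Denominator = 2*3*2 = 12
cos(theta2) = -4/12 = -1/3

-1/3


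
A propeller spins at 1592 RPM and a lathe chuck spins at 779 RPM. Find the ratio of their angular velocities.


Given: RPM_A = 1592, RPM_B = 779
omega = 2*pi*RPM/60, so omega_A/omega_B = RPM_A / RPM_B
omega_A/omega_B = 1592 / 779
omega_A/omega_B = 1592/779

1592/779


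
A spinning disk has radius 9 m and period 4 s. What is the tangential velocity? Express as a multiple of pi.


Given: radius r = 9 m, period T = 4 s
Using v = 2*pi*r / T
v = 2*pi*9 / 4
v = 18*pi / 4
v = 9/2*pi m/s

9/2*pi m/s


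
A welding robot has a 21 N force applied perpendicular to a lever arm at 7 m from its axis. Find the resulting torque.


Given: F = 21 N, r = 7 m, angle = 90 deg (perpendicular)
Using tau = F * r * sin(90)
sin(90) = 1
tau = 21 * 7 * 1
tau = 147 Nm

147 Nm


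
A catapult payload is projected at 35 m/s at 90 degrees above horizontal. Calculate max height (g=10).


Given: v0 = 35 m/s, theta = 90 deg, g = 10 m/s^2
sin^2(90) = 1
Using H = v0^2 * sin^2(theta) / (2*g)
H = 35^2 * 1 / (2*10)
H = 1225 * 1 / 20
H = 1225 / 20
H = 245/4 m

245/4 m


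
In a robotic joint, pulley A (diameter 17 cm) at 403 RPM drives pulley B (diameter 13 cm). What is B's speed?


Given: D1 = 17 cm, w1 = 403 RPM, D2 = 13 cm
Using D1*w1 = D2*w2
w2 = D1*w1 / D2
w2 = 17*403 / 13
w2 = 6851 / 13
w2 = 527 RPM

527 RPM


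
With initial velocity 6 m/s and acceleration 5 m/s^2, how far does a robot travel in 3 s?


Given: v0 = 6 m/s, a = 5 m/s^2, t = 3 s
Using s = v0*t + (1/2)*a*t^2
s = 6*3 + (1/2)*5*3^2
s = 18 + (1/2)*45
s = 18 + 45/2
s = 81/2

81/2 m


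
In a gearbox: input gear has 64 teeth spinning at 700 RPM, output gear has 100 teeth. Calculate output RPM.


Given: N1 = 64 teeth, w1 = 700 RPM, N2 = 100 teeth
Using N1*w1 = N2*w2
w2 = N1*w1 / N2
w2 = 64*700 / 100
w2 = 44800 / 100
w2 = 448 RPM

448 RPM


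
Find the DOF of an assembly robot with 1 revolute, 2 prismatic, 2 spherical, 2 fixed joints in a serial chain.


Given: serial robot with 1 revolute, 2 prismatic, 2 spherical, 2 fixed joints
DOF contribution per joint type: revolute=1, prismatic=1, spherical=3, fixed=0
DOF = 1*1 + 2*1 + 2*3 + 2*0
DOF = 9

9
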